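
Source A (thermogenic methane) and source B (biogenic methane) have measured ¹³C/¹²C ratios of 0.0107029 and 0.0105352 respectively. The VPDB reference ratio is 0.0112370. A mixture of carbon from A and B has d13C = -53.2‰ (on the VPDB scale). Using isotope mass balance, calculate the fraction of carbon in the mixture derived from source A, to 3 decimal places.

δ_A = (0.0107029/0.0112370 − 1)×1000 = (0.952470 − 1)×1000 = -47.530‰
δ_B = (0.0105352/0.0112370 − 1)×1000 = (0.937546 − 1)×1000 = -62.454‰
f_A = (δ_mix − δ_B)/(δ_A − δ_B) = (-53.2 − (-62.454))/(-47.530 − (-62.454))
f_A = 9.254 / 14.924 = 0.6201

0.620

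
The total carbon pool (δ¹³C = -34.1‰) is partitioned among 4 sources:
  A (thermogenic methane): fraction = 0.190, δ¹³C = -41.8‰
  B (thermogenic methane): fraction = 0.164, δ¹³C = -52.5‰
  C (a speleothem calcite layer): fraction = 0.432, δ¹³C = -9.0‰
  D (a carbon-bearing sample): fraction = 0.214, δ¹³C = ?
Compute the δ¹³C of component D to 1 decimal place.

Isotope mass balance: δ_bulk = Σ fᵢ·δᵢ.
-34.1 = 0.190×(-41.8) + 0.164×(-52.5) + 0.432×(-9.0) + 0.214×δ_D
0.214·δ_D = -34.1 − (-20.440) = -13.660
δ_D = -13.660 / 0.214 = -63.83‰

-63.8‰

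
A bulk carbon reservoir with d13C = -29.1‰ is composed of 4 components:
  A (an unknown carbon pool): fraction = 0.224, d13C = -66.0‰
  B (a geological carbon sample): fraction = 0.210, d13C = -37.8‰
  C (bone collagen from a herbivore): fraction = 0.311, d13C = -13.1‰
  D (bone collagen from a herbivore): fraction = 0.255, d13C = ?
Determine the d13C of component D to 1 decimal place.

Isotope mass balance: δ_bulk = Σ fᵢ·δᵢ.
-29.1 = 0.224×(-66.0) + 0.210×(-37.8) + 0.311×(-13.1) + 0.255×δ_D
0.255·δ_D = -29.1 − (-26.796) = -2.304
δ_D = -2.304 / 0.255 = -9.03‰

-9.0‰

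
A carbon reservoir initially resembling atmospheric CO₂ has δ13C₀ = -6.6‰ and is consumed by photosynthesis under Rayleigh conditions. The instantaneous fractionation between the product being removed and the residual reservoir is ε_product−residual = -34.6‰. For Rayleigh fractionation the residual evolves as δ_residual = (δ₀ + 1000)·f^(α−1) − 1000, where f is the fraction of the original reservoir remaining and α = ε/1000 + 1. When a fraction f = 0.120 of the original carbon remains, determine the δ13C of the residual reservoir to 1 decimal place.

Rayleigh residual: δ_res = (δ₀ + 1000)·f^(α−1) − 1000
α = ε/1000 + 1 = 0.96540, so α − 1 = -0.03460
f^(α−1) = 0.120^(-0.03460) = 1.076119
δ_res = (-6.6 + 1000) × 1.076119 − 1000 = 1069.017 − 1000 = 69.02‰

69.0‰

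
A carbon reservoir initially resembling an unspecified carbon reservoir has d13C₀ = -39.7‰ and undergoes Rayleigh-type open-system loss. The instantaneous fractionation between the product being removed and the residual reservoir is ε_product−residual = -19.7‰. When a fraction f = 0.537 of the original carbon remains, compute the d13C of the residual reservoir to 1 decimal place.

Rayleigh residual: δ_res = (δ₀ + 1000)·f^(α−1) − 1000
α = ε/1000 + 1 = 0.98030, so α − 1 = -0.01970
f^(α−1) = 0.537^(-0.01970) = 1.012324
δ_res = (-39.7 + 1000) × 1.012324 − 1000 = 972.135 − 1000 = -27.87‰

-27.9‰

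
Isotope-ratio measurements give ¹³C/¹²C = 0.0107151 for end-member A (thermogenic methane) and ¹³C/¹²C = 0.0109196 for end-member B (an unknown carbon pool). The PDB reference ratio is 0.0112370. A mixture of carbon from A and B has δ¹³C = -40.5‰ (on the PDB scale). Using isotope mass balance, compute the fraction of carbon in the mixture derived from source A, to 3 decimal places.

δ_A = (0.0107151/0.0112370 − 1)×1000 = (0.953555 − 1)×1000 = -46.445‰
δ_B = (0.0109196/0.0112370 − 1)×1000 = (0.971754 − 1)×1000 = -28.246‰
f_A = (δ_mix − δ_B)/(δ_A − δ_B) = (-40.5 − (-28.246))/(-46.445 − (-28.246))
f_A = -12.254 / -18.199 = 0.6733

0.673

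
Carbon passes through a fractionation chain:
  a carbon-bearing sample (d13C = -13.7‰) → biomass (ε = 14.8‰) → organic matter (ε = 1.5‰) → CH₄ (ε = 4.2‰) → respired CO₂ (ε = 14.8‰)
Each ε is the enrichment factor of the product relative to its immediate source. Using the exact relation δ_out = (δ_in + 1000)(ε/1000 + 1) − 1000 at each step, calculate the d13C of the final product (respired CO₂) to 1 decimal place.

21.5‰

step 1: δ = (-13.70 + 1000)·(14.8/1000 + 1) − 1000 = 0.90‰
step 2: δ = (0.90 + 1000)·(1.5/1000 + 1) − 1000 = 2.40‰
step 3: δ = (2.40 + 1000)·(4.2/1000 + 1) − 1000 = 6.61‰
step 4: δ = (6.61 + 1000)·(14.8/1000 + 1) − 1000 = 21.51‰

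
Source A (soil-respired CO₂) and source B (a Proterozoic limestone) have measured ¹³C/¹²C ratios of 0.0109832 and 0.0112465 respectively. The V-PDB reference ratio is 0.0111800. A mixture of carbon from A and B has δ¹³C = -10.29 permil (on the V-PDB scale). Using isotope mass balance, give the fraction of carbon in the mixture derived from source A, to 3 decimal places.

δ_A = (0.0109832/0.0111800 − 1)×1000 = (0.982397 − 1)×1000 = -17.603 permil
δ_B = (0.0112465/0.0111800 − 1)×1000 = (1.005948 − 1)×1000 = 5.948 permil
f_A = (δ_mix − δ_B)/(δ_A − δ_B) = (-10.29 − (5.948))/(-17.603 − (5.948))
f_A = -16.238 / -23.551 = 0.6895

0.689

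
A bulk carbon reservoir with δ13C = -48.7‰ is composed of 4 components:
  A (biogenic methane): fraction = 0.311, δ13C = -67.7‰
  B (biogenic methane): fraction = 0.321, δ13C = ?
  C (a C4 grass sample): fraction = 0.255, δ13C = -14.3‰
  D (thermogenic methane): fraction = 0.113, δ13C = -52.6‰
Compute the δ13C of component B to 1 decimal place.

-56.2‰

Isotope mass balance: δ_bulk = Σ fᵢ·δᵢ.
-48.7 = 0.311×(-67.7) + 0.321×δ_B + 0.255×(-14.3) + 0.113×(-52.6)
0.321·δ_B = -48.7 − (-30.645) = -18.055
δ_B = -18.055 / 0.321 = -56.25‰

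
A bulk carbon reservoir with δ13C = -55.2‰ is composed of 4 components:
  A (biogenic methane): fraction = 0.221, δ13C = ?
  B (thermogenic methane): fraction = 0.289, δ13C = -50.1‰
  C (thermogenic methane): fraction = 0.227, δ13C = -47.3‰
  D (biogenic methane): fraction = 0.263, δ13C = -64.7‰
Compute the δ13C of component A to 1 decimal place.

Isotope mass balance: δ_bulk = Σ fᵢ·δᵢ.
-55.2 = 0.221×δ_A + 0.289×(-50.1) + 0.227×(-47.3) + 0.263×(-64.7)
0.221·δ_A = -55.2 − (-42.232) = -12.968
δ_A = -12.968 / 0.221 = -58.68‰

-58.7‰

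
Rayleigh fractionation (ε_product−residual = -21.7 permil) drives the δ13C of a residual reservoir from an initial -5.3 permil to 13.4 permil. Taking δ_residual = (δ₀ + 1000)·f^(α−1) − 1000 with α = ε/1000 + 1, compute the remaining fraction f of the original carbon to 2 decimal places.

α − 1 = ε/1000 = -0.0217
(δ_res + 1000)/(δ₀ + 1000) = (13.4 + 1000)/(-5.3 + 1000) = 1013.4/994.7 = 1.018800
f = 1.018800^(1/-0.0217) = exp(ln(1.018800)/-0.0217) = exp(0.01863/-0.0217)
f = exp(-0.8583) = 0.4239

0.42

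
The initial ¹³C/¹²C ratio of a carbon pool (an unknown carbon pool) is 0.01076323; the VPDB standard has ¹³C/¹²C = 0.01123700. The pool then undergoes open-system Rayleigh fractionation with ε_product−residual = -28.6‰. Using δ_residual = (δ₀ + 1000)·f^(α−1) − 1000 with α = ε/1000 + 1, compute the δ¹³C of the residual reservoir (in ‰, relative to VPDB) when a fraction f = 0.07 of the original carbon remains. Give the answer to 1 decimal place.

δ₀ = (0.01076323/0.01123700 − 1)×1000 = (0.957838 − 1)×1000 = -42.162‰
α − 1 = ε/1000 = -0.0286
f^(α−1) = 0.07^(-0.0286) = 1.079022
δ_res = (-42.162 + 1000) × 1.079022 − 1000 = 1033.528 − 1000 = 33.53‰

33.5‰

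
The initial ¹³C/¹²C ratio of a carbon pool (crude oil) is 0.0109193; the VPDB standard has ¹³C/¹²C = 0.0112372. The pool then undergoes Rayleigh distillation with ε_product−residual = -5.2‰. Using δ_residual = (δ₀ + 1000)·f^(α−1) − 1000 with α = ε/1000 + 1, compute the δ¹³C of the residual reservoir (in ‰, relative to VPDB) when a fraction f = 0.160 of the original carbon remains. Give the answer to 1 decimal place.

δ₀ = (0.0109193/0.0112372 − 1)×1000 = (0.971710 − 1)×1000 = -28.290‰
α − 1 = ε/1000 = -0.0052
f^(α−1) = 0.160^(-0.0052) = 1.009575
δ_res = (-28.290 + 1000) × 1.009575 − 1000 = 981.014 − 1000 = -18.99‰

-19.0‰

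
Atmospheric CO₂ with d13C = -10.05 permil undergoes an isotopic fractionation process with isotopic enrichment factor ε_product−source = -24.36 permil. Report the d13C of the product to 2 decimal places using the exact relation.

-34.17 permil

Exactly, δ_product = (δ_source + 1000)·(ε/1000 + 1) − 1000.
δ_product = (-10.05 + 1000) × (-24.36/1000 + 1) − 1000
δ_product = -34.165 permil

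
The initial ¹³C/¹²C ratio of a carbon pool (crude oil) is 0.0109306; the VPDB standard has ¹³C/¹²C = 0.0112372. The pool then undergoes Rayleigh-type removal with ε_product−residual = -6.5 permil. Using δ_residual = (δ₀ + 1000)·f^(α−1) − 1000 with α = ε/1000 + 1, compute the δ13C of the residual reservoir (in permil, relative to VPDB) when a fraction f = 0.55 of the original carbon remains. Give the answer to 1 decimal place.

-23.5 permil

δ₀ = (0.0109306/0.0112372 − 1)×1000 = (0.972716 − 1)×1000 = -27.284 permil
α − 1 = ε/1000 = -0.0065
f^(α−1) = 0.55^(-0.0065) = 1.003894
δ_res = (-27.284 + 1000) × 1.003894 − 1000 = 976.503 − 1000 = -23.50 permil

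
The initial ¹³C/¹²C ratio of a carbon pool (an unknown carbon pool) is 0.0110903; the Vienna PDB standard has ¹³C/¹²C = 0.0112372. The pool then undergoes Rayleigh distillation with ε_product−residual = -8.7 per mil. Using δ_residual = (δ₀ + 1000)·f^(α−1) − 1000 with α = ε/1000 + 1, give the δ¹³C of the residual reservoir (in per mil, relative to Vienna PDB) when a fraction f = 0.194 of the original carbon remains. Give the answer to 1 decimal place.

δ₀ = (0.0110903/0.0112372 − 1)×1000 = (0.986927 − 1)×1000 = -13.073 per mil
α − 1 = ε/1000 = -0.0087
f^(α−1) = 0.194^(-0.0087) = 1.014369
δ_res = (-13.073 + 1000) × 1.014369 − 1000 = 1001.109 − 1000 = 1.11 per mil

1.1 per mil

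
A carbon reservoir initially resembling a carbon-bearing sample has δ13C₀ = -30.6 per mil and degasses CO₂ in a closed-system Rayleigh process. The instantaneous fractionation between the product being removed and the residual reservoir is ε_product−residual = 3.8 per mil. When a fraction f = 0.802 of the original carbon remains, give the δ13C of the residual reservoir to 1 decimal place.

-31.4 per mil

Rayleigh residual: δ_res = (δ₀ + 1000)·f^(α−1) − 1000
α = ε/1000 + 1 = 1.00380, so α − 1 = 0.00380
f^(α−1) = 0.802^(0.00380) = 0.999162
δ_res = (-30.6 + 1000) × 0.999162 − 1000 = 968.588 − 1000 = -31.41 per mil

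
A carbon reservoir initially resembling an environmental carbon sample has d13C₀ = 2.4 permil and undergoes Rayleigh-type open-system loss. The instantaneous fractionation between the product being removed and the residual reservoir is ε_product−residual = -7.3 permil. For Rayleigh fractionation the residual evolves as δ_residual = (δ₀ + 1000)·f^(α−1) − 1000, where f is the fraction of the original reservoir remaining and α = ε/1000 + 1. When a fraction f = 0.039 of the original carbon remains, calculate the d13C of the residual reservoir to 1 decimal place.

Rayleigh residual: δ_res = (δ₀ + 1000)·f^(α−1) − 1000
α = ε/1000 + 1 = 0.99270, so α − 1 = -0.00730
f^(α−1) = 0.039^(-0.00730) = 1.023965
δ_res = (2.4 + 1000) × 1.023965 − 1000 = 1026.423 − 1000 = 26.42 permil

26.4 permil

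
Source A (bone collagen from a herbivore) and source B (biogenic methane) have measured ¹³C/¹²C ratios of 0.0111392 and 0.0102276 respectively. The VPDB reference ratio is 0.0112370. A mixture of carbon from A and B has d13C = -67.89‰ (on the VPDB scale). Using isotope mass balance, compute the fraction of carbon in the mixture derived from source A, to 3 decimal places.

0.270

δ_A = (0.0111392/0.0112370 − 1)×1000 = (0.991297 − 1)×1000 = -8.703‰
δ_B = (0.0102276/0.0112370 − 1)×1000 = (0.910172 − 1)×1000 = -89.828‰
f_A = (δ_mix − δ_B)/(δ_A − δ_B) = (-67.89 − (-89.828))/(-8.703 − (-89.828))
f_A = 21.938 / 81.125 = 0.2704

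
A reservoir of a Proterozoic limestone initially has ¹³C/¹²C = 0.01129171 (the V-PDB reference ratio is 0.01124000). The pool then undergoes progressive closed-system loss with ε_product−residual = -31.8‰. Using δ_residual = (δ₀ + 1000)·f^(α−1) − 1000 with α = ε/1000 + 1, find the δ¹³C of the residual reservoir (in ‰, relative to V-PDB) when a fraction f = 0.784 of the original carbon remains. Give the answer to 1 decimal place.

12.4‰

δ₀ = (0.01129171/0.01124000 − 1)×1000 = (1.004601 − 1)×1000 = 4.601‰
α − 1 = ε/1000 = -0.0318
f^(α−1) = 0.784^(-0.0318) = 1.007768
δ_res = (4.601 + 1000) × 1.007768 − 1000 = 1012.405 − 1000 = 12.40‰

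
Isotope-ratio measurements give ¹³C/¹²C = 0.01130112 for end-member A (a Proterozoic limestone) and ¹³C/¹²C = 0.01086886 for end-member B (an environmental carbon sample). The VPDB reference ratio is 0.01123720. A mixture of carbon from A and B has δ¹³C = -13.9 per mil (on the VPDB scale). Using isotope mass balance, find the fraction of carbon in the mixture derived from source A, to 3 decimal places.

δ_A = (0.01130112/0.01123720 − 1)×1000 = (1.005688 − 1)×1000 = 5.688 per mil
δ_B = (0.01086886/0.01123720 − 1)×1000 = (0.967221 − 1)×1000 = -32.779 per mil
f_A = (δ_mix − δ_B)/(δ_A − δ_B) = (-13.9 − (-32.779))/(5.688 − (-32.779))
f_A = 18.879 / 38.467 = 0.4908

0.491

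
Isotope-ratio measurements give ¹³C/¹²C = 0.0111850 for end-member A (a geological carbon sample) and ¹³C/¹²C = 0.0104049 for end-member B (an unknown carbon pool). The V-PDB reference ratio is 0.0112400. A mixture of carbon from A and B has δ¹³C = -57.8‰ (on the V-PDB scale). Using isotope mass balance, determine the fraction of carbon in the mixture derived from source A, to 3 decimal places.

0.238

δ_A = (0.0111850/0.0112400 − 1)×1000 = (0.995107 − 1)×1000 = -4.893‰
δ_B = (0.0104049/0.0112400 − 1)×1000 = (0.925703 − 1)×1000 = -74.297‰
f_A = (δ_mix − δ_B)/(δ_A − δ_B) = (-57.8 − (-74.297))/(-4.893 − (-74.297))
f_A = 16.497 / 69.404 = 0.2377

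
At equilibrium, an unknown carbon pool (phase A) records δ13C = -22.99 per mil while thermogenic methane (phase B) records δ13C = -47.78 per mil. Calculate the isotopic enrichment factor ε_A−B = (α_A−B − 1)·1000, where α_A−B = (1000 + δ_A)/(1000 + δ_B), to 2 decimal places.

26.03 per mil

α_A−B = (1000 + -22.99) / (1000 + -47.78) = 977.01 / 952.22 = 1.026034
ε_A−B = (1.026034 − 1) × 1000 = 26.034 per mil
(The approximation ε ≈ δ_A − δ_B would give 24.79 per mil.)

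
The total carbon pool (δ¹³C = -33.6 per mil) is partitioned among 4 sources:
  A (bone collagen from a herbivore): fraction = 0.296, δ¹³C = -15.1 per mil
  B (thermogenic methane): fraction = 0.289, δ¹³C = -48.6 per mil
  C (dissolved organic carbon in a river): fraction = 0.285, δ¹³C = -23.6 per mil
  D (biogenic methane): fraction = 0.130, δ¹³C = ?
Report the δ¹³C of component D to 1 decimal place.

-64.3 per mil

Isotope mass balance: δ_bulk = Σ fᵢ·δᵢ.
-33.6 = 0.296×(-15.1) + 0.289×(-48.6) + 0.285×(-23.6) + 0.130×δ_D
0.130·δ_D = -33.6 − (-25.241) = -8.359
δ_D = -8.359 / 0.130 = -64.30 per mil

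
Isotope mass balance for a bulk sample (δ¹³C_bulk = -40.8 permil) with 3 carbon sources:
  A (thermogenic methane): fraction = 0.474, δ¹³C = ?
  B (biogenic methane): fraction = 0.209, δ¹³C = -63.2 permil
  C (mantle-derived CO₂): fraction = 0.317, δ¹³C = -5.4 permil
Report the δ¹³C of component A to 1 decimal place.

-54.6 permil

Isotope mass balance: δ_bulk = Σ fᵢ·δᵢ.
-40.8 = 0.474×δ_A + 0.209×(-63.2) + 0.317×(-5.4)
0.474·δ_A = -40.8 − (-14.921) = -25.879
δ_A = -25.879 / 0.474 = -54.60 permil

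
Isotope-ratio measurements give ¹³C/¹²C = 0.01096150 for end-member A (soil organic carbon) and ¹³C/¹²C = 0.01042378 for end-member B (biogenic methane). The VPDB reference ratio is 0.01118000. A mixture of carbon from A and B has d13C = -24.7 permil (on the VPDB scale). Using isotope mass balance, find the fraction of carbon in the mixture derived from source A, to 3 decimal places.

δ_A = (0.01096150/0.01118000 − 1)×1000 = (0.980456 − 1)×1000 = -19.544 permil
δ_B = (0.01042378/0.01118000 − 1)×1000 = (0.932360 − 1)×1000 = -67.640 permil
f_A = (δ_mix − δ_B)/(δ_A − δ_B) = (-24.7 − (-67.640))/(-19.544 − (-67.640))
f_A = 42.940 / 48.097 = 0.8928

0.893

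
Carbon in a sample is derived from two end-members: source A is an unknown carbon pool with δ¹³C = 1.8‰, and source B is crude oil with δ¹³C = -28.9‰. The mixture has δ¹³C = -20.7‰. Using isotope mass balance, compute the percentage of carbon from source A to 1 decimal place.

26.7%

δ_mix = f_A·δ_A + (1 − f_A)·δ_B  ⇒  f_A = (δ_mix − δ_B)/(δ_A − δ_B)
f_A = (-20.7 − (-28.9)) / (1.8 − (-28.9))
f_A = 8.2 / 30.7 = 0.2671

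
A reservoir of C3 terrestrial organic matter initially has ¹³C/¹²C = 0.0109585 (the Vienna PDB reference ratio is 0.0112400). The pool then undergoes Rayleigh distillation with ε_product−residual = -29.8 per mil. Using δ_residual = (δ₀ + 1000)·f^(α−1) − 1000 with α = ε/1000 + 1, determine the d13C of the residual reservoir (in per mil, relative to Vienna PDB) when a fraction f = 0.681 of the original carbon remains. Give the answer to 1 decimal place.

-13.8 per mil

δ₀ = (0.0109585/0.0112400 − 1)×1000 = (0.974956 − 1)×1000 = -25.044 per mil
α − 1 = ε/1000 = -0.0298
f^(α−1) = 0.681^(-0.0298) = 1.011515
δ_res = (-25.044 + 1000) × 1.011515 − 1000 = 986.182 − 1000 = -13.82 per mil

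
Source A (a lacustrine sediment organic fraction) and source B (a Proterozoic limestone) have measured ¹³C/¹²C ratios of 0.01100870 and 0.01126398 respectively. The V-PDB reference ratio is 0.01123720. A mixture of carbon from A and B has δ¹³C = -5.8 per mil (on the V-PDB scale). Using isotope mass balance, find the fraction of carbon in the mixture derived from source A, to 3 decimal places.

0.360

δ_A = (0.01100870/0.01123720 − 1)×1000 = (0.979666 − 1)×1000 = -20.334 per mil
δ_B = (0.01126398/0.01123720 − 1)×1000 = (1.002383 − 1)×1000 = 2.383 per mil
f_A = (δ_mix − δ_B)/(δ_A − δ_B) = (-5.8 − (2.383))/(-20.334 − (2.383))
f_A = -8.183 / -22.717 = 0.3602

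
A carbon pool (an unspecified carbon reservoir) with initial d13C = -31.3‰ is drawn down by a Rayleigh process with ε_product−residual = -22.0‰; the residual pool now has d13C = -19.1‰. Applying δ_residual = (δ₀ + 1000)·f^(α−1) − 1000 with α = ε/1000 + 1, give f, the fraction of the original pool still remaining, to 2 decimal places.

0.57

α − 1 = ε/1000 = -0.0220
(δ_res + 1000)/(δ₀ + 1000) = (-19.1 + 1000)/(-31.3 + 1000) = 980.9/968.7 = 1.012594
f = 1.012594^(1/-0.0220) = exp(ln(1.012594)/-0.0220) = exp(0.01252/-0.0220)
f = exp(-0.5689) = 0.5662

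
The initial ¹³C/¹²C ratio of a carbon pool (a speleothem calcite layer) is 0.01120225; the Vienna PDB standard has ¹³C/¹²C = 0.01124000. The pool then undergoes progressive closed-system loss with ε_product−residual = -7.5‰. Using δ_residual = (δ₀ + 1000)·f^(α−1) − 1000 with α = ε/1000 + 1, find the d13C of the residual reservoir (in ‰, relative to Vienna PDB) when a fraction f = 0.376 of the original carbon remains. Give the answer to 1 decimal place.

δ₀ = (0.01120225/0.01124000 − 1)×1000 = (0.996641 − 1)×1000 = -3.359‰
α − 1 = ε/1000 = -0.0075
f^(α−1) = 0.376^(-0.0075) = 1.007363
δ_res = (-3.359 + 1000) × 1.007363 − 1000 = 1003.980 − 1000 = 3.98‰

4.0‰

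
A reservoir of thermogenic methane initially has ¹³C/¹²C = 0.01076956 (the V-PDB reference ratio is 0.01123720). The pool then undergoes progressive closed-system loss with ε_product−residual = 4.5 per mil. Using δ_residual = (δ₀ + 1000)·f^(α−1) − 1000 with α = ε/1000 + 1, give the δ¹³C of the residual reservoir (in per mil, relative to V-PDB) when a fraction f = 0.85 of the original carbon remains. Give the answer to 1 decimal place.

-42.3 per mil

δ₀ = (0.01076956/0.01123720 − 1)×1000 = (0.958385 − 1)×1000 = -41.615 per mil
α − 1 = ε/1000 = 0.0045
f^(α−1) = 0.85^(0.0045) = 0.999269
δ_res = (-41.615 + 1000) × 0.999269 − 1000 = 957.684 − 1000 = -42.32 per mil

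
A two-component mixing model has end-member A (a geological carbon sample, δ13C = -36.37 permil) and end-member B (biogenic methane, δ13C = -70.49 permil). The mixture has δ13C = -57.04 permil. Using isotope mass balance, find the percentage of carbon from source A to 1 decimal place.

δ_mix = f_A·δ_A + (1 − f_A)·δ_B  ⇒  f_A = (δ_mix − δ_B)/(δ_A − δ_B)
f_A = (-57.04 − (-70.49)) / (-36.37 − (-70.49))
f_A = 13.45 / 34.12 = 0.3942

39.4%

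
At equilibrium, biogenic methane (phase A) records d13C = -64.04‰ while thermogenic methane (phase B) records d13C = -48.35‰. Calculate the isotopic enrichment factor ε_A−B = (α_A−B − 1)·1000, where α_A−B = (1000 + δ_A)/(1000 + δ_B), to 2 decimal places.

α_A−B = (1000 + -64.04) / (1000 + -48.35) = 935.96 / 951.65 = 0.983513
ε_A−B = (0.983513 − 1) × 1000 = -16.487‰
(The approximation ε ≈ δ_A − δ_B would give -15.69‰.)

-16.49‰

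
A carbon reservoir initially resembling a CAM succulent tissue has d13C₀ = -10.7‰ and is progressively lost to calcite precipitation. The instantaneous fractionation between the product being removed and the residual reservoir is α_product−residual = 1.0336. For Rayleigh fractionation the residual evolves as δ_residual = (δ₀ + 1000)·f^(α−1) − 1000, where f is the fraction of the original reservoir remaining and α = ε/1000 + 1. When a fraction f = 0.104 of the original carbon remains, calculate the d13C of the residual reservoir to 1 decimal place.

-83.1‰

Rayleigh residual: δ_res = (δ₀ + 1000)·f^(α−1) − 1000
α − 1 = 0.03360
f^(α−1) = 0.104^(0.03360) = 0.926771
δ_res = (-10.7 + 1000) × 0.926771 − 1000 = 916.854 − 1000 = -83.15‰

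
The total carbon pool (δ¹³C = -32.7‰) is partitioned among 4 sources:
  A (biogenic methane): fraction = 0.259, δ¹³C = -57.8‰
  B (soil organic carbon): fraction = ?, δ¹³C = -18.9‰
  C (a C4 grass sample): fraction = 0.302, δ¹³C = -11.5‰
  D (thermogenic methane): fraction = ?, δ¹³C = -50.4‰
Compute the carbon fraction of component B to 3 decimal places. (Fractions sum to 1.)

0.250

Let f_B and f_D be the unknown fractions; fractions sum to 1 so f_B + f_D = 0.439.
Mass balance: Σ fᵢ·δᵢ = δ_bulk ⇒ f_B·(-18.9) + f_D·(-50.4) = -32.7 − (-18.443) = -14.257
Substitute f_D = 0.439 − f_B:
f_B·(-18.9 − -50.4) = -14.257 − 0.439×(-50.4) = 7.869
f_B = 7.869 / 31.5 = 0.2498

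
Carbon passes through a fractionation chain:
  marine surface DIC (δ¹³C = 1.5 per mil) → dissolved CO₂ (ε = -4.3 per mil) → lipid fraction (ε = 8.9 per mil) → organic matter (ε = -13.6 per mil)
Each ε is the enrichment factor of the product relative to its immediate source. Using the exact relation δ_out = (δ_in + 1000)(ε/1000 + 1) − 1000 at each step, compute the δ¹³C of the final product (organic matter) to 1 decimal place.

-7.6 per mil

step 1: δ = (1.50 + 1000)·(-4.3/1000 + 1) − 1000 = -2.81 per mil
step 2: δ = (-2.81 + 1000)·(8.9/1000 + 1) − 1000 = 6.07 per mil
step 3: δ = (6.07 + 1000)·(-13.6/1000 + 1) − 1000 = -7.61 per mil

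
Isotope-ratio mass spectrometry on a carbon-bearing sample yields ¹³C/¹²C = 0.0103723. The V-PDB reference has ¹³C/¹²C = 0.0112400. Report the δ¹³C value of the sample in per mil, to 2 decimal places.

-77.20 per mil

δ¹³C = (R_sample / R_standard − 1) × 1000
R_sample / R_standard = 0.0103723 / 0.0112400 = 0.922802
δ¹³C = (0.922802 − 1) × 1000 = -77.198 per mil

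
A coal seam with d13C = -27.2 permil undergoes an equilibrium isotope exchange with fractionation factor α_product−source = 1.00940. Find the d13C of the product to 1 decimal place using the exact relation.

δ_product = (δ_source + 1000)·α − 1000
δ_product = (-27.2 + 1000) × 1.00940 − 1000
δ_product = 981.944 − 1000 = -18.06 permil

-18.1 permil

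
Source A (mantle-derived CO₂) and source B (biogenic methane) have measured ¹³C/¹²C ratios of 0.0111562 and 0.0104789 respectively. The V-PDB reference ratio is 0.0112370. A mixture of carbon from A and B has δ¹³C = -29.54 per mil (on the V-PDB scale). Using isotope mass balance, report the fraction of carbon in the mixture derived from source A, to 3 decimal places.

0.629

δ_A = (0.0111562/0.0112370 − 1)×1000 = (0.992809 − 1)×1000 = -7.191 per mil
δ_B = (0.0104789/0.0112370 − 1)×1000 = (0.932535 − 1)×1000 = -67.465 per mil
f_A = (δ_mix − δ_B)/(δ_A − δ_B) = (-29.54 − (-67.465))/(-7.191 − (-67.465))
f_A = 37.925 / 60.274 = 0.6292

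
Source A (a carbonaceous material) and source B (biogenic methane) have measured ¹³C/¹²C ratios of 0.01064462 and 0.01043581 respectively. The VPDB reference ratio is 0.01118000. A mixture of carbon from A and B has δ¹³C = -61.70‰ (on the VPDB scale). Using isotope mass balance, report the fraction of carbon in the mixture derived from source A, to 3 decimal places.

0.260

δ_A = (0.01064462/0.01118000 − 1)×1000 = (0.952113 − 1)×1000 = -47.887‰
δ_B = (0.01043581/0.01118000 − 1)×1000 = (0.933436 − 1)×1000 = -66.564‰
f_A = (δ_mix − δ_B)/(δ_A − δ_B) = (-61.70 − (-66.564))/(-47.887 − (-66.564))
f_A = 4.864 / 18.677 = 0.2604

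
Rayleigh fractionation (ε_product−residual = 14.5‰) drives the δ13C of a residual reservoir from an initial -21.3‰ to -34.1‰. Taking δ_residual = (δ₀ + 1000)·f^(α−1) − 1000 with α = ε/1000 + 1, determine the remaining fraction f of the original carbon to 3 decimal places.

0.403

α − 1 = ε/1000 = 0.0145
(δ_res + 1000)/(δ₀ + 1000) = (-34.1 + 1000)/(-21.3 + 1000) = 965.9/978.7 = 0.986921
f = 0.986921^(1/0.0145) = exp(ln(0.986921)/0.0145) = exp(-0.01316/0.0145)
f = exp(-0.9079) = 0.4034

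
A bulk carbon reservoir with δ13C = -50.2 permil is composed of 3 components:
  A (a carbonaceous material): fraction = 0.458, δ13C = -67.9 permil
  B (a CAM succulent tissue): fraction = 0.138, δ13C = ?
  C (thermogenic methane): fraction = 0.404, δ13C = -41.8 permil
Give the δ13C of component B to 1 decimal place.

Isotope mass balance: δ_bulk = Σ fᵢ·δᵢ.
-50.2 = 0.458×(-67.9) + 0.138×δ_B + 0.404×(-41.8)
0.138·δ_B = -50.2 − (-47.985) = -2.215
δ_B = -2.215 / 0.138 = -16.05 permil

-16.0 permil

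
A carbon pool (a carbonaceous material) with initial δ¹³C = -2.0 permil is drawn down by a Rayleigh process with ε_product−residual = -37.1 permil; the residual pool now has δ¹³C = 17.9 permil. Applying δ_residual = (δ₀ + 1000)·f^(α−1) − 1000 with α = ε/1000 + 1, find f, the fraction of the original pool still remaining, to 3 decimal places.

α − 1 = ε/1000 = -0.0371
(δ_res + 1000)/(δ₀ + 1000) = (17.9 + 1000)/(-2.0 + 1000) = 1017.9/998.0 = 1.019940
f = 1.019940^(1/-0.0371) = exp(ln(1.019940)/-0.0371) = exp(0.01974/-0.0371)
f = exp(-0.5322) = 0.5873

0.587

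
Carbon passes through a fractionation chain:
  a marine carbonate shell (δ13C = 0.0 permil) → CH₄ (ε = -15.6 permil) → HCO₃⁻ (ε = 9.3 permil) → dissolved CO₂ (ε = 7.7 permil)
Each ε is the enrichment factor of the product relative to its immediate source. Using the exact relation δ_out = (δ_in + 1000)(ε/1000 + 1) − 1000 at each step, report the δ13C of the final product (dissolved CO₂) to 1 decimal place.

1.2 permil

step 1: δ = (-0.00 + 1000)·(-15.6/1000 + 1) − 1000 = -15.60 permil
step 2: δ = (-15.60 + 1000)·(9.3/1000 + 1) − 1000 = -6.45 permil
step 3: δ = (-6.45 + 1000)·(7.7/1000 + 1) − 1000 = 1.21 permil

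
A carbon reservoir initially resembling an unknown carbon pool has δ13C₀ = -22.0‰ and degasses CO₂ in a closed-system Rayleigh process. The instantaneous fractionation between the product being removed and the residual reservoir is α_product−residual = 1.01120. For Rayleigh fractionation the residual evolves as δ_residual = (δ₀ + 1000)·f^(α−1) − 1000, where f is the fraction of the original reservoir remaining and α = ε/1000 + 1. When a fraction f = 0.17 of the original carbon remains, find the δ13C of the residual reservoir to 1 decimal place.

-41.2‰

Rayleigh residual: δ_res = (δ₀ + 1000)·f^(α−1) − 1000
α − 1 = 0.01120
f^(α−1) = 0.17^(0.01120) = 0.980350
δ_res = (-22.0 + 1000) × 0.980350 − 1000 = 958.782 − 1000 = -41.22‰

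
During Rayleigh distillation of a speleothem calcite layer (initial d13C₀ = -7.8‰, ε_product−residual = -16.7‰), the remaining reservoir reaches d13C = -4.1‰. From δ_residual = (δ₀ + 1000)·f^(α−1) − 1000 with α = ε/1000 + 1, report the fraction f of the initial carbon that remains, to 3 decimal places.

0.800

α − 1 = ε/1000 = -0.0167
(δ_res + 1000)/(δ₀ + 1000) = (-4.1 + 1000)/(-7.8 + 1000) = 995.9/992.2 = 1.003729
f = 1.003729^(1/-0.0167) = exp(ln(1.003729)/-0.0167) = exp(0.00372/-0.0167)
f = exp(-0.2229) = 0.8002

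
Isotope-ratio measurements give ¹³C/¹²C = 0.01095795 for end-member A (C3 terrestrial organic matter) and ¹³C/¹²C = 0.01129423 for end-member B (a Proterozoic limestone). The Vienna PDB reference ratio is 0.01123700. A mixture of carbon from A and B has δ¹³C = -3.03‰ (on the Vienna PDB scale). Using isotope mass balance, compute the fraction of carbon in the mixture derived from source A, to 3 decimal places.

0.271

δ_A = (0.01095795/0.01123700 − 1)×1000 = (0.975167 − 1)×1000 = -24.833‰
δ_B = (0.01129423/0.01123700 − 1)×1000 = (1.005093 − 1)×1000 = 5.093‰
f_A = (δ_mix − δ_B)/(δ_A − δ_B) = (-3.03 − (5.093))/(-24.833 − (5.093))
f_A = -8.123 / -29.926 = 0.2714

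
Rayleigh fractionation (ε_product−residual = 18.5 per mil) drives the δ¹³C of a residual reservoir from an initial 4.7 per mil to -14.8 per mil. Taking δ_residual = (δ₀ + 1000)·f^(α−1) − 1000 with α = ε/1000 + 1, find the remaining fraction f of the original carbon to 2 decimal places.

0.35

α − 1 = ε/1000 = 0.0185
(δ_res + 1000)/(δ₀ + 1000) = (-14.8 + 1000)/(4.7 + 1000) = 985.2/1004.7 = 0.980591
f = 0.980591^(1/0.0185) = exp(ln(0.980591)/0.0185) = exp(-0.01960/0.0185)
f = exp(-1.0594) = 0.3467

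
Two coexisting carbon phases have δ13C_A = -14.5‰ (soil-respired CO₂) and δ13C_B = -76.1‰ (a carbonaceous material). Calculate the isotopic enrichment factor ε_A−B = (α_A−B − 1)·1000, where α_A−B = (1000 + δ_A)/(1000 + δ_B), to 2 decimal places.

α_A−B = (1000 + -14.5) / (1000 + -76.1) = 985.5 / 923.9 = 1.066674
ε_A−B = (1.066674 − 1) × 1000 = 66.674‰
(The approximation ε ≈ δ_A − δ_B would give 61.6‰.)

66.67‰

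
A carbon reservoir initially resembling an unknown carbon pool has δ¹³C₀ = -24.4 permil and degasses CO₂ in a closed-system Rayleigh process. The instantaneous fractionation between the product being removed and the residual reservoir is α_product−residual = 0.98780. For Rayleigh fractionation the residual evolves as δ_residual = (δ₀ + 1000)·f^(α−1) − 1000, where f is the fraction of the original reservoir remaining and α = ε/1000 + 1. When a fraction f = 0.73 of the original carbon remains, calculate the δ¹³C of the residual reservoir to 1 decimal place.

Rayleigh residual: δ_res = (δ₀ + 1000)·f^(α−1) − 1000
α − 1 = -0.01220
f^(α−1) = 0.73^(-0.01220) = 1.003847
δ_res = (-24.4 + 1000) × 1.003847 − 1000 = 979.353 − 1000 = -20.65 permil

-20.6 permil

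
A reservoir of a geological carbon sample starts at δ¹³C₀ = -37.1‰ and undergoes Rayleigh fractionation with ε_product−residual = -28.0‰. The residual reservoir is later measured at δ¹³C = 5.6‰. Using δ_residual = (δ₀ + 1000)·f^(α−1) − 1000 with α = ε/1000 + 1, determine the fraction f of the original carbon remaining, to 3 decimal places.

0.212

α − 1 = ε/1000 = -0.0280
(δ_res + 1000)/(δ₀ + 1000) = (5.6 + 1000)/(-37.1 + 1000) = 1005.6/962.9 = 1.044345
f = 1.044345^(1/-0.0280) = exp(ln(1.044345)/-0.0280) = exp(0.04339/-0.0280)
f = exp(-1.5496) = 0.2123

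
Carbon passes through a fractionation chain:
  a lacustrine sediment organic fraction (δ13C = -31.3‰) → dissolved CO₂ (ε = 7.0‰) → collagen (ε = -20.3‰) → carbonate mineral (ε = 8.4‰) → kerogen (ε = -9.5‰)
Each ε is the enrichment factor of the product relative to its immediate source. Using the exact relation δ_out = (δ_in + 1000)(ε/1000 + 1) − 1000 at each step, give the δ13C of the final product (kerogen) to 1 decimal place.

-45.4‰

step 1: δ = (-31.30 + 1000)·(7.0/1000 + 1) − 1000 = -24.52‰
step 2: δ = (-24.52 + 1000)·(-20.3/1000 + 1) − 1000 = -44.32‰
step 3: δ = (-44.32 + 1000)·(8.4/1000 + 1) − 1000 = -36.29‰
step 4: δ = (-36.29 + 1000)·(-9.5/1000 + 1) − 1000 = -45.45‰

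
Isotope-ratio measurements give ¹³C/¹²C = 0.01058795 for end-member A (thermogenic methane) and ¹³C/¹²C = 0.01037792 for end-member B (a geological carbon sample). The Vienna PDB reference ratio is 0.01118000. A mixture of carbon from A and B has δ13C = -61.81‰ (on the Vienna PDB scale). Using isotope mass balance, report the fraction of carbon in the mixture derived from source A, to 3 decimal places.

0.529

δ_A = (0.01058795/0.01118000 − 1)×1000 = (0.947044 − 1)×1000 = -52.956‰
δ_B = (0.01037792/0.01118000 − 1)×1000 = (0.928258 − 1)×1000 = -71.742‰
f_A = (δ_mix − δ_B)/(δ_A − δ_B) = (-61.81 − (-71.742))/(-52.956 − (-71.742))
f_A = 9.932 / 18.786 = 0.5287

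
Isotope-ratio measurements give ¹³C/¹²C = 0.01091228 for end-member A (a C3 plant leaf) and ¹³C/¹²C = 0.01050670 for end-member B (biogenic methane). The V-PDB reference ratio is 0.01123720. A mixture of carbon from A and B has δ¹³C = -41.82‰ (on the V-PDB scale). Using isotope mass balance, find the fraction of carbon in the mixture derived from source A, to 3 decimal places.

0.642

δ_A = (0.01091228/0.01123720 − 1)×1000 = (0.971085 − 1)×1000 = -28.915‰
δ_B = (0.01050670/0.01123720 − 1)×1000 = (0.934993 − 1)×1000 = -65.007‰
f_A = (δ_mix − δ_B)/(δ_A − δ_B) = (-41.82 − (-65.007))/(-28.915 − (-65.007))
f_A = 23.187 / 36.093 = 0.6424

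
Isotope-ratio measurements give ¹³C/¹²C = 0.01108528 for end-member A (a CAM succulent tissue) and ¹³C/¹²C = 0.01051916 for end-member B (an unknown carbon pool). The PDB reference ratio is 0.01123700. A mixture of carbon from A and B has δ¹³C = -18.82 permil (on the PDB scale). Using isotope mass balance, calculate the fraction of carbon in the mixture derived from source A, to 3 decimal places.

δ_A = (0.01108528/0.01123700 − 1)×1000 = (0.986498 − 1)×1000 = -13.502 permil
δ_B = (0.01051916/0.01123700 − 1)×1000 = (0.936118 − 1)×1000 = -63.882 permil
f_A = (δ_mix − δ_B)/(δ_A − δ_B) = (-18.82 − (-63.882))/(-13.502 − (-63.882))
f_A = 45.062 / 50.380 = 0.8944

0.894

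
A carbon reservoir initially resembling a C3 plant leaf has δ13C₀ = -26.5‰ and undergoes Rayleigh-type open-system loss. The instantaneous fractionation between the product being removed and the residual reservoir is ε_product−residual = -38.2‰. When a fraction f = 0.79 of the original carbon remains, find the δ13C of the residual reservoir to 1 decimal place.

-17.7‰

Rayleigh residual: δ_res = (δ₀ + 1000)·f^(α−1) − 1000
α = ε/1000 + 1 = 0.96180, so α − 1 = -0.03820
f^(α−1) = 0.79^(-0.03820) = 1.009045
δ_res = (-26.5 + 1000) × 1.009045 − 1000 = 982.306 − 1000 = -17.69‰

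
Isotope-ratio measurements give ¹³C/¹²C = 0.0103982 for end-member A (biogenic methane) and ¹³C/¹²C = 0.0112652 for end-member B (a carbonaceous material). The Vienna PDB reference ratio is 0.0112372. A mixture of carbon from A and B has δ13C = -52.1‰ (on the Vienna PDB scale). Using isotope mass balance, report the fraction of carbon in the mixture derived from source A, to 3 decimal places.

0.708

δ_A = (0.0103982/0.0112372 − 1)×1000 = (0.925337 − 1)×1000 = -74.663‰
δ_B = (0.0112652/0.0112372 − 1)×1000 = (1.002492 − 1)×1000 = 2.492‰
f_A = (δ_mix − δ_B)/(δ_A − δ_B) = (-52.1 − (2.492))/(-74.663 − (2.492))
f_A = -54.592 / -77.154 = 0.7076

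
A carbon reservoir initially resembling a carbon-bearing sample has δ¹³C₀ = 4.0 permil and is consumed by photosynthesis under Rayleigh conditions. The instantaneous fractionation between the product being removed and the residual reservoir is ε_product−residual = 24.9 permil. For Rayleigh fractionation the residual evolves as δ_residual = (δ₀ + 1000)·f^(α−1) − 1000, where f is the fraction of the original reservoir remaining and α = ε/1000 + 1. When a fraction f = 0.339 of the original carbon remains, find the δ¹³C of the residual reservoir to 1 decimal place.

Rayleigh residual: δ_res = (δ₀ + 1000)·f^(α−1) − 1000
α = ε/1000 + 1 = 1.02490, so α − 1 = 0.02490
f^(α−1) = 0.339^(0.02490) = 0.973424
δ_res = (4.0 + 1000) × 0.973424 − 1000 = 977.318 − 1000 = -22.68 permil

-22.7 permil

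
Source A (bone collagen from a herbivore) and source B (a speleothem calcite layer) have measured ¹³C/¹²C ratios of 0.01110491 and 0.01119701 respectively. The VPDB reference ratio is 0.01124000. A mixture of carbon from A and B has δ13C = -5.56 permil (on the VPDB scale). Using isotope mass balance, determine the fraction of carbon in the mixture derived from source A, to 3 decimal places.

δ_A = (0.01110491/0.01124000 − 1)×1000 = (0.987981 − 1)×1000 = -12.019 permil
δ_B = (0.01119701/0.01124000 − 1)×1000 = (0.996175 − 1)×1000 = -3.825 permil
f_A = (δ_mix − δ_B)/(δ_A − δ_B) = (-5.56 − (-3.825))/(-12.019 − (-3.825))
f_A = -1.735 / -8.194 = 0.2118

0.212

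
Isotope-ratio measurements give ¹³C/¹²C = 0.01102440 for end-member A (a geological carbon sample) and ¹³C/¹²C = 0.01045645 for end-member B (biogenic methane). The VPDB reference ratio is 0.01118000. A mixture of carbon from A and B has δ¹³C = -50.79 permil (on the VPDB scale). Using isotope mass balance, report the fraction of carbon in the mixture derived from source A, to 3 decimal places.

0.274

δ_A = (0.01102440/0.01118000 − 1)×1000 = (0.986082 − 1)×1000 = -13.918 permil
δ_B = (0.01045645/0.01118000 − 1)×1000 = (0.935282 − 1)×1000 = -64.718 permil
f_A = (δ_mix − δ_B)/(δ_A − δ_B) = (-50.79 − (-64.718))/(-13.918 − (-64.718))
f_A = 13.928 / 50.801 = 0.2742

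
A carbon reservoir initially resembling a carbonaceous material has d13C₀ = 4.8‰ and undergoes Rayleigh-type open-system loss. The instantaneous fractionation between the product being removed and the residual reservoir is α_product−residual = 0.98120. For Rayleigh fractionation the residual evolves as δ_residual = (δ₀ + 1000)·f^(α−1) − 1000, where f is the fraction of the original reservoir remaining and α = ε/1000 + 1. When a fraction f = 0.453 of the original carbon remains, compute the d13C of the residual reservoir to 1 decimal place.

19.9‰

Rayleigh residual: δ_res = (δ₀ + 1000)·f^(α−1) − 1000
α − 1 = -0.01880
f^(α−1) = 0.453^(-0.01880) = 1.014998
δ_res = (4.8 + 1000) × 1.014998 − 1000 = 1019.870 − 1000 = 19.87‰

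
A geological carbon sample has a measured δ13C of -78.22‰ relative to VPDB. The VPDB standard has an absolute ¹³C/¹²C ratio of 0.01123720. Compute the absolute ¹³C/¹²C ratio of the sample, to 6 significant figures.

R_sample = R_standard × (δ13C/1000 + 1)
R_sample = 0.01123720 × (-78.22/1000 + 1) = 0.01123720 × 0.921780
R_sample = 0.0103582

0.0103582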